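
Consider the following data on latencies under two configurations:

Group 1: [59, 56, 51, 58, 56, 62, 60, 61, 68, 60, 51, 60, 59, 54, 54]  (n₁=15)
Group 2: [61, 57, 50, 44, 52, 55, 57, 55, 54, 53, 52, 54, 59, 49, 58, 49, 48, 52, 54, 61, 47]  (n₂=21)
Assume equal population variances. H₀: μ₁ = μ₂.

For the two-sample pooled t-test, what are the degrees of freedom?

df = n₁ + n₂ − 2 = 15 + 21 − 2 = 34

degrees of freedom = 34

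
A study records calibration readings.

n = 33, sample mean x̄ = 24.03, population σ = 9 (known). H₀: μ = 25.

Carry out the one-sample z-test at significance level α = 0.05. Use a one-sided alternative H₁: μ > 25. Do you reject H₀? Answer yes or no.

SE = σ/√n = 9/√33 = 1.5667
z = (x̄−μ₀)/SE = (24.03−25)/1.5667 = -0.6191
p-value (one-sided, H₁ greater) = 0.73209
At α=0.05: p ≥ α → fail to reject H₀

reject H₀: no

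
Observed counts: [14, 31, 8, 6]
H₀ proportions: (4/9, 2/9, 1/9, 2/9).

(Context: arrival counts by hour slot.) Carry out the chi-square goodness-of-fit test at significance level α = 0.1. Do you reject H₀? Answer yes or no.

reject H₀: yes

n = 59; E_i = n·p_i = [26.22, 13.11, 6.56, 13.11]
χ² = (14−26.22)²/26.22 + (31−13.11)²/13.11 + (8−6.56)²/6.56 + (6−13.11)²/13.11 = 34.2797
df = 3
p-value (upper-tail) = 0.00000
At α=0.1: p < α → reject H₀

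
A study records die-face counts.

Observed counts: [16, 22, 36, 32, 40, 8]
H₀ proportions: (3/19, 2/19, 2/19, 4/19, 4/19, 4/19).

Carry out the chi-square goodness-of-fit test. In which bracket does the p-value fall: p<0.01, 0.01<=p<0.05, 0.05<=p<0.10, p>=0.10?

p-value bracket: p<0.01

n = 154; E_i = n·p_i = [24.32, 16.21, 16.21, 32.42, 32.42, 32.42]
χ² = (16−24.32)²/24.32 + (22−16.21)²/16.21 + (36−16.21)²/16.21 + (32−32.42)²/32.42 + (40−32.42)²/32.42 + (8−32.42)²/32.42 = 49.2424
df = 5
p-value (upper-tail) = 0.00000
→ bracket: p<0.01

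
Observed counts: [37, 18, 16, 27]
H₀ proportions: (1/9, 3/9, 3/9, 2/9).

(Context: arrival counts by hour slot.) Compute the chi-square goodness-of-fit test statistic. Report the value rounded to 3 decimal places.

n = 98; E_i = n·p_i = [10.89, 32.67, 32.67, 21.78]
χ² = (37−10.89)²/10.89 + (18−32.67)²/32.67 + (16−32.67)²/32.67 + (27−21.78)²/21.78 = 78.9541
df = 3

test statistic = 78.954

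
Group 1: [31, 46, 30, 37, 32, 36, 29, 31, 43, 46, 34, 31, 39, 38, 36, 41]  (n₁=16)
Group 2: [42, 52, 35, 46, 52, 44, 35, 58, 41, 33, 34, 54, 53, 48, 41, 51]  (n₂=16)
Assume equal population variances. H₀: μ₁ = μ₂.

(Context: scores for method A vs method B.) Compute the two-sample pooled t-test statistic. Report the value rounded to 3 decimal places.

x̄₁=36.250, s₁=5.580, n₁=16
x̄₂=44.938, s₂=8.021, n₂=16
s_p² = [15·5.580² + 15·8.021²]/30 = 47.7312
SE = √(s_p²·(1/16+1/16)) = 2.4426
t = (36.250−44.938)/2.4426 = -3.5566
df = 30

test statistic = -3.557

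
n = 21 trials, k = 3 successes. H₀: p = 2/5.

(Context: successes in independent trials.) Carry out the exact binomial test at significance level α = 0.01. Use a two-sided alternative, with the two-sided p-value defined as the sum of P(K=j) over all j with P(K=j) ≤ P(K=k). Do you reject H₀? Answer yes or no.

reject H₀: no

Exact binomial: n=21, k=3, p₀=2/5=0.4000
P(X=j) = C(n,j)·p₀^j·(1−p₀)^(n−j); p = Σ P(X=j) over j with P(X=j) ≤ P(X=3)
p-value (two-sided) = 0.01457
At α=0.01: p ≥ α → fail to reject H₀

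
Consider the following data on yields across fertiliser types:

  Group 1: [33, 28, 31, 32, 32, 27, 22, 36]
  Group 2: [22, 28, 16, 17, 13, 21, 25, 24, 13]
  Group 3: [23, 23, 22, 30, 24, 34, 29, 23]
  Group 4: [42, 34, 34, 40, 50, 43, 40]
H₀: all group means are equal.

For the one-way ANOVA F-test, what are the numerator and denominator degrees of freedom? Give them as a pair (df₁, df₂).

degrees of freedom = [3, 28]

k = 4 groups, N = 32 total
df = (k−1, N−k) = (4−1, 32−4) = (3, 28)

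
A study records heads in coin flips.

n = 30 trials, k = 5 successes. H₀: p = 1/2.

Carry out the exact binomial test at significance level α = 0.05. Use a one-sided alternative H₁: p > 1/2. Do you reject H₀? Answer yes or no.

Exact binomial: n=30, k=5, p₀=1/2=0.5000
P(X≥5) from Σ C(n,i)·p₀^i·(1−p₀)^(n−i)
p-value (one-sided, H₁ greater) = 0.99997
At α=0.05: p ≥ α → fail to reject H₀

reject H₀: no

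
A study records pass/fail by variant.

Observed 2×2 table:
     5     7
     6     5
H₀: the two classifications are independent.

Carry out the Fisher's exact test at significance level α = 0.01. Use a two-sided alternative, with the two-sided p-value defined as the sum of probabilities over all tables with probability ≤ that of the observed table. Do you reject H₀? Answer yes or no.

reject H₀: no

Margins: r₁=12, r₂=11, c₁=11, c₂=12, n=23
p_obs = C(12,5)·C(11,6)/C(23,11); sum pmf over tables with pmf ≤ p_obs
p-value (two-sided) = 0.68427
At α=0.01: p ≥ α → fail to reject H₀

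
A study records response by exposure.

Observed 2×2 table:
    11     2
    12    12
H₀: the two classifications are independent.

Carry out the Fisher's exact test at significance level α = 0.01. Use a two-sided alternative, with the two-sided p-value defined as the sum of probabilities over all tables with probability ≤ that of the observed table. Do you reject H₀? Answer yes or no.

Margins: r₁=13, r₂=24, c₁=23, c₂=14, n=37
p_obs = C(13,11)·C(24,12)/C(37,23); sum pmf over tables with pmf ≤ p_obs
p-value (two-sided) = 0.07404
At α=0.01: p ≥ α → fail to reject H₀

reject H₀: no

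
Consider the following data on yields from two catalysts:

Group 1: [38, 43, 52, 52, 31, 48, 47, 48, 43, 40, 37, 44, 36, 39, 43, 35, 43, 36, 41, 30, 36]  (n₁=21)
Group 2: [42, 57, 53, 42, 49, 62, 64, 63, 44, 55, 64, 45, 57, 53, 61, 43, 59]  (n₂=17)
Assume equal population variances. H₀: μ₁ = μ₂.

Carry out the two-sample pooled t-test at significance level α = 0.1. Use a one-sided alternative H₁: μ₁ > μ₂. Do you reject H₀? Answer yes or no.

reject H₀: no

x̄₁=41.048, s₁=6.176, n₁=21
x̄₂=53.706, s₂=8.115, n₂=17
s_p² = [20·6.176² + 16·8.115²]/36 = 50.4578
SE = √(s_p²·(1/21+1/17)) = 2.3175
t = (41.048−53.706)/2.3175 = -5.4620
df = 36
p-value (one-sided, H₁ greater) = 1.00000
At α=0.1: p ≥ α → fail to reject H₀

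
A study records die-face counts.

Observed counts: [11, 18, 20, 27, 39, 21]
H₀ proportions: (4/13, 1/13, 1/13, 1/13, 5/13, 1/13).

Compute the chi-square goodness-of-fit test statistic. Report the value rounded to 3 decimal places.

test statistic = 77.014

n = 136; E_i = n·p_i = [41.85, 10.46, 10.46, 10.46, 52.31, 10.46]
χ² = (11−41.85)²/41.85 + (18−10.46)²/10.46 + (20−10.46)²/10.46 + (27−10.46)²/10.46 + (39−52.31)²/52.31 + (21−10.46)²/10.46 = 77.0136
df = 5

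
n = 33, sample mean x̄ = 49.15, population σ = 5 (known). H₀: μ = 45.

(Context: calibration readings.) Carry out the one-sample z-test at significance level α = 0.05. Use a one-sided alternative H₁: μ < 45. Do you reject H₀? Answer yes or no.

SE = σ/√n = 5/√33 = 0.8704
z = (x̄−μ₀)/SE = (49.15−45)/0.8704 = 4.7680
p-value (one-sided, H₁ less) = 1.00000
At α=0.05: p ≥ α → fail to reject H₀

reject H₀: no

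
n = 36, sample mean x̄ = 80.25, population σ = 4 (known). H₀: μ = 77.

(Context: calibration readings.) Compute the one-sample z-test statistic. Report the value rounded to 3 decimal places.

test statistic = 4.875

SE = σ/√n = 4/√36 = 0.6667
z = (x̄−μ₀)/SE = (80.25−77)/0.6667 = 4.8750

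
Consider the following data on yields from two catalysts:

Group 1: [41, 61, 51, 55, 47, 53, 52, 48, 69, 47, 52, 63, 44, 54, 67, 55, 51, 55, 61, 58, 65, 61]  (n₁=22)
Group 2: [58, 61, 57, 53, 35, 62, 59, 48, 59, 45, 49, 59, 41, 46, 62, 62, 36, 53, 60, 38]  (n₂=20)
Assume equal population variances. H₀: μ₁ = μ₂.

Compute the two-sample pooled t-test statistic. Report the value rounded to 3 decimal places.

x̄₁=55.000, s₁=7.464, n₁=22
x̄₂=52.150, s₂=9.252, n₂=20
s_p² = [21·7.464² + 19·9.252²]/40 = 69.9138
SE = √(s_p²·(1/22+1/20)) = 2.5833
t = (55.000−52.150)/2.5833 = 1.1032
df = 40

test statistic = 1.103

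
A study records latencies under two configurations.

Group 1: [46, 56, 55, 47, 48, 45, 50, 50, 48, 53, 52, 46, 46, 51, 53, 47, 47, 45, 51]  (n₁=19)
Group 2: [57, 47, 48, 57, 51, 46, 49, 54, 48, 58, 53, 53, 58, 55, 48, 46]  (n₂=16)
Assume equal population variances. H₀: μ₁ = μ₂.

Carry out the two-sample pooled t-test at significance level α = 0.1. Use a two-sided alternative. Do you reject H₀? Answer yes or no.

reject H₀: yes

x̄₁=49.263, s₁=3.397, n₁=19
x̄₂=51.750, s₂=4.405, n₂=16
s_p² = [18·3.397² + 15·4.405²]/33 = 15.1116
SE = √(s_p²·(1/19+1/16)) = 1.3190
t = (49.263−51.750)/1.3190 = -1.8854
df = 33
p-value (two-sided) = 0.06821
At α=0.1: p < α → reject H₀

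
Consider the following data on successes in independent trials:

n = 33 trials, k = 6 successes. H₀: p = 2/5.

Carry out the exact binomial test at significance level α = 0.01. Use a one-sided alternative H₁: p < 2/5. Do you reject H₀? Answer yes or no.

reject H₀: yes

Exact binomial: n=33, k=6, p₀=2/5=0.4000
P(X≤6) from Σ C(n,i)·p₀^i·(1−p₀)^(n−i)
p-value (one-sided, H₁ less) = 0.00661
At α=0.01: p < α → reject H₀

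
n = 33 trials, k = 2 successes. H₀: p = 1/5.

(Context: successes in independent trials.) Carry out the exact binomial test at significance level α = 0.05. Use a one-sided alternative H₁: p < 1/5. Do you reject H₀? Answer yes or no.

Exact binomial: n=33, k=2, p₀=1/5=0.2000
P(X≤2) from Σ C(n,i)·p₀^i·(1−p₀)^(n−i)
p-value (one-sided, H₁ less) = 0.02678
At α=0.05: p < α → reject H₀

reject H₀: yes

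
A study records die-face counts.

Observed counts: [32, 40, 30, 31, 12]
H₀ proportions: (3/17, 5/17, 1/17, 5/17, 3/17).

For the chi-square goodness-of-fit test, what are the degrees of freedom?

df = k − 1 = 5 − 1 = 4

degrees of freedom = 4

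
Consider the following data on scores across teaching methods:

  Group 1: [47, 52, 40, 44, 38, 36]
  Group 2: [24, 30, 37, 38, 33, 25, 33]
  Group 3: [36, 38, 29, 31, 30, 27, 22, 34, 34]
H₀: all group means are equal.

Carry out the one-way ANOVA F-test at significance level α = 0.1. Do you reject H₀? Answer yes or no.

reject H₀: yes

Group means [42.83, 31.43, 31.22], grand mean 34.455
SSB = Σnᵢ(x̄ᵢ−x̄)² = 579.351; SSW = ΣΣ(x−x̄ᵢ)² = 552.103
MSB = 579.351/2 = 289.6757; MSW = 552.103/19 = 29.0581
F = MSB/MSW = 9.9689
df = (2, 19)
p-value (upper-tail) = 0.00110
At α=0.1: p < α → reject H₀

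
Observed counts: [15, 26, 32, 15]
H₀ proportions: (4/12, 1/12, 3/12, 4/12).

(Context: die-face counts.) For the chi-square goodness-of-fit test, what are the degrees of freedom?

degrees of freedom = 3

df = k − 1 = 4 − 1 = 3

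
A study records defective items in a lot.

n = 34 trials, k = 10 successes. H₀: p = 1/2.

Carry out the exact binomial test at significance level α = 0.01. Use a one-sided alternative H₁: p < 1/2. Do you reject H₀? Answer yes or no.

Exact binomial: n=34, k=10, p₀=1/2=0.5000
P(X≤10) from Σ C(n,i)·p₀^i·(1−p₀)^(n−i)
p-value (one-sided, H₁ less) = 0.01215
At α=0.01: p ≥ α → fail to reject H₀

reject H₀: no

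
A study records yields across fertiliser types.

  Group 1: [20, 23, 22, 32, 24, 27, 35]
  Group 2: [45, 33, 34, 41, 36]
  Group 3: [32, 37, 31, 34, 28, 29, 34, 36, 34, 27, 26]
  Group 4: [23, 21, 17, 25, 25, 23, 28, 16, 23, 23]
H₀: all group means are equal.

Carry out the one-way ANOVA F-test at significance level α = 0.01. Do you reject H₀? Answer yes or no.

Group means [26.14, 37.80, 31.64, 22.40], grand mean 28.606
SSB = Σnᵢ(x̄ᵢ−x̄)² = 951.276; SSW = ΣΣ(x−x̄ᵢ)² = 542.603
MSB = 951.276/3 = 317.0921; MSW = 542.603/29 = 18.7104
F = MSB/MSW = 16.9473
df = (3, 29)
p-value (upper-tail) = 0.00000
At α=0.01: p < α → reject H₀

reject H₀: yes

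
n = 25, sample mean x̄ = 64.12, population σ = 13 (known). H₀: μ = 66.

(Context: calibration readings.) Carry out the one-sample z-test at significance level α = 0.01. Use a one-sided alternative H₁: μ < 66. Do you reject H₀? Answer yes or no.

SE = σ/√n = 13/√25 = 2.6000
z = (x̄−μ₀)/SE = (64.12−66)/2.6000 = -0.7231
p-value (one-sided, H₁ less) = 0.23482
At α=0.01: p ≥ α → fail to reject H₀

reject H₀: no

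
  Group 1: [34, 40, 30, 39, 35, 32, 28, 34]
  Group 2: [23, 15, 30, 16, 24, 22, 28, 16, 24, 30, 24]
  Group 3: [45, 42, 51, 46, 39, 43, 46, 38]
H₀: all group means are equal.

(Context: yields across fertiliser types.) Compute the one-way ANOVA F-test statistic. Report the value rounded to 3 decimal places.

Group means [34.00, 22.91, 43.75], grand mean 32.370
SSB = Σnᵢ(x̄ᵢ−x̄)² = 2041.887; SSW = ΣΣ(x−x̄ᵢ)² = 530.409
MSB = 2041.887/2 = 1020.9436; MSW = 530.409/24 = 22.1004
F = MSB/MSW = 46.1958
df = (2, 24)

test statistic = 46.196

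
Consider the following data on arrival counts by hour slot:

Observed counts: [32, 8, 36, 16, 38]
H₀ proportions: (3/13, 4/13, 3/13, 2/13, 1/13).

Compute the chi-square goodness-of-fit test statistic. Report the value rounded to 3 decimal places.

n = 130; E_i = n·p_i = [30.00, 40.00, 30.00, 20.00, 10.00]
χ² = (32−30.00)²/30.00 + (8−40.00)²/40.00 + (36−30.00)²/30.00 + (16−20.00)²/20.00 + (38−10.00)²/10.00 = 106.1333
df = 4

test statistic = 106.133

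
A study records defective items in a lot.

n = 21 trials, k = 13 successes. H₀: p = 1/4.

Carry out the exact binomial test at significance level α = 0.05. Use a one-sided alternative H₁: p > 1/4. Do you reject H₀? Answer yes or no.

Exact binomial: n=21, k=13, p₀=1/4=0.2500
P(X≥13) from Σ C(n,i)·p₀^i·(1−p₀)^(n−i)
p-value (one-sided, H₁ greater) = 0.00037
At α=0.05: p < α → reject H₀

reject H₀: yes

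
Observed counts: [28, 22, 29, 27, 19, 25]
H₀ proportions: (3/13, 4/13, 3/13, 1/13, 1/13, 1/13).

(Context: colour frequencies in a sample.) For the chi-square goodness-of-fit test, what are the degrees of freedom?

degrees of freedom = 5

df = k − 1 = 6 − 1 = 5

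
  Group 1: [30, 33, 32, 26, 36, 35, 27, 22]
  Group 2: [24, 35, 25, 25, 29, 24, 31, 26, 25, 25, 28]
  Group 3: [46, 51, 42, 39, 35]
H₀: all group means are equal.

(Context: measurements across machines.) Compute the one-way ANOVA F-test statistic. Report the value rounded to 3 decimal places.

Group means [30.12, 27.00, 42.60], grand mean 31.292
SSB = Σnᵢ(x̄ᵢ−x̄)² = 852.883; SSW = ΣΣ(x−x̄ᵢ)² = 436.075
MSB = 852.883/2 = 426.4417; MSW = 436.075/21 = 20.7655
F = MSB/MSW = 20.5361
df = (2, 21)

test statistic = 20.536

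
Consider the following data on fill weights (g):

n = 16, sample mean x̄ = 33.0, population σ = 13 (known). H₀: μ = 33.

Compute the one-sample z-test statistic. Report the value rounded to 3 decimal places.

test statistic = 0.000

SE = σ/√n = 13/√16 = 3.2500
z = (x̄−μ₀)/SE = (33.0−33)/3.2500 = 0.0000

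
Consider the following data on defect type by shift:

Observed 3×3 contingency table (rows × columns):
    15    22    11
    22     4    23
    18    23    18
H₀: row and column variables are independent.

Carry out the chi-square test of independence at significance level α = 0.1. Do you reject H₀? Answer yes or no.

reject H₀: yes

Row totals [48, 49, 59], col totals [55, 49, 52], n=156
χ² = (15−16.92)²/16.92 + (22−15.08)²/15.08 + (11−16.00)²/16.00 + (22−17.28)²/17.28 + (4−15.39)²/15.39 + (23−16.33)²/16.33 + (18−20.80)²/20.80 + (23−18.53)²/18.53 + (18−19.67)²/19.67 = 18.9993
df = 4
p-value (upper-tail) = 0.00079
At α=0.1: p < α → reject H₀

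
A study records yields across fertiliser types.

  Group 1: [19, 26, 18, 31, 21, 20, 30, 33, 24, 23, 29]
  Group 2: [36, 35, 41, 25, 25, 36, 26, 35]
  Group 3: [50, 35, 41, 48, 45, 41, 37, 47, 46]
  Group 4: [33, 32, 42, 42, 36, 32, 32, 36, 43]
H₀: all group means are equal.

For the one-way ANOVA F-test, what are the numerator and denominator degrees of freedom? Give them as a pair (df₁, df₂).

degrees of freedom = [3, 33]

k = 4 groups, N = 37 total
df = (k−1, N−k) = (4−1, 37−4) = (3, 33)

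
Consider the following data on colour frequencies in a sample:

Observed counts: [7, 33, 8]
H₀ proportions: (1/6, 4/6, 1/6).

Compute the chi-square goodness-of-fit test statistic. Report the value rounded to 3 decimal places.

n = 48; E_i = n·p_i = [8.00, 32.00, 8.00]
χ² = (7−8.00)²/8.00 + (33−32.00)²/32.00 + (8−8.00)²/8.00 = 0.1562
df = 2

test statistic = 0.156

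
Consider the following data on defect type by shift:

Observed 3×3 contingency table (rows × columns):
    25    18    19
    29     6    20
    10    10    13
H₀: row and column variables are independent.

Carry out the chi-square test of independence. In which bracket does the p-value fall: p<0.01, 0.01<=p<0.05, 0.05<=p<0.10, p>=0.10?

Row totals [62, 55, 33], col totals [64, 34, 52], n=150
χ² = (25−26.45)²/26.45 + (18−14.05)²/14.05 + (19−21.49)²/21.49 + (29−23.47)²/23.47 + (6−12.47)²/12.47 + (20−19.07)²/19.07 + (10−14.08)²/14.08 + (10−7.48)²/7.48 + (13−11.44)²/11.44 = 8.4262
df = 4
p-value (upper-tail) = 0.07716
→ bracket: 0.05<=p<0.10

p-value bracket: 0.05<=p<0.10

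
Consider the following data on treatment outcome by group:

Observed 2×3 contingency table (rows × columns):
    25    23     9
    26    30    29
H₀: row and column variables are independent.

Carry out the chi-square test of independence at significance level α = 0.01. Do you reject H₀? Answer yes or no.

Row totals [57, 85], col totals [51, 53, 38], n=142
χ² = (25−20.47)²/20.47 + (23−21.27)²/21.27 + (9−15.25)²/15.25 + (26−30.53)²/30.53 + (30−31.73)²/31.73 + (29−22.75)²/22.75 = 6.1900
df = 2
p-value (upper-tail) = 0.04528
At α=0.01: p ≥ α → fail to reject H₀

reject H₀: no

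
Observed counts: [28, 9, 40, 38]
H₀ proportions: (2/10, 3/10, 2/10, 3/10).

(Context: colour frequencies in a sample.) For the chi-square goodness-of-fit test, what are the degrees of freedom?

df = k − 1 = 4 − 1 = 3

degrees of freedom = 3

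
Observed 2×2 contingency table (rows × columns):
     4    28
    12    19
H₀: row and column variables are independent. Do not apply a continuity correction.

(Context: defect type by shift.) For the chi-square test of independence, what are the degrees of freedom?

degrees of freedom = 1

df = (r−1)(c−1) = (2−1)·(2−1) = 1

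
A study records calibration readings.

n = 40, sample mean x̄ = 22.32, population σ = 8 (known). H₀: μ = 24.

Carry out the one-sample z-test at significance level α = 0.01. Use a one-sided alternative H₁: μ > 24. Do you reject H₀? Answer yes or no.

SE = σ/√n = 8/√40 = 1.2649
z = (x̄−μ₀)/SE = (22.32−24)/1.2649 = -1.3282
p-value (one-sided, H₁ greater) = 0.90794
At α=0.01: p ≥ α → fail to reject H₀

reject H₀: no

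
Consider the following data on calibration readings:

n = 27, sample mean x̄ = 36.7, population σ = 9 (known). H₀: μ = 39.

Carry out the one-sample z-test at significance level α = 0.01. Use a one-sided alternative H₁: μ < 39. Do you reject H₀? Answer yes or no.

SE = σ/√n = 9/√27 = 1.7321
z = (x̄−μ₀)/SE = (36.7−39)/1.7321 = -1.3279
p-value (one-sided, H₁ less) = 0.09210
At α=0.01: p ≥ α → fail to reject H₀

reject H₀: no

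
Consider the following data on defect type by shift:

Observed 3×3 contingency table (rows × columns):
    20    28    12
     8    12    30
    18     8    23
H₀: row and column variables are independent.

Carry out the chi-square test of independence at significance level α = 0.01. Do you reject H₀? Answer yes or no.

Row totals [60, 50, 49], col totals [46, 48, 65], n=159
χ² = (20−17.36)²/17.36 + (28−18.11)²/18.11 + (12−24.53)²/24.53 + (8−14.47)²/14.47 + (12−15.09)²/15.09 + (30−20.44)²/20.44 + (18−14.18)²/14.18 + (8−14.79)²/14.79 + (23−20.03)²/20.03 = 24.7831
df = 4
p-value (upper-tail) = 0.00006
At α=0.01: p < α → reject H₀

reject H₀: yes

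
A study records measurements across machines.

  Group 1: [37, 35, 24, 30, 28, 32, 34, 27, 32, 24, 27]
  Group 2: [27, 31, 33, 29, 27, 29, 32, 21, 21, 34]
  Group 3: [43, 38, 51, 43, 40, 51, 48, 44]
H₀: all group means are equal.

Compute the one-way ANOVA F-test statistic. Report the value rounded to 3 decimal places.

Group means [30.00, 28.40, 44.75], grand mean 33.517
SSB = Σnᵢ(x̄ᵢ−x̄)² = 1407.341; SSW = ΣΣ(x−x̄ᵢ)² = 541.900
MSB = 1407.341/2 = 703.6707; MSW = 541.900/26 = 20.8423
F = MSB/MSW = 33.7616
df = (2, 26)

test statistic = 33.762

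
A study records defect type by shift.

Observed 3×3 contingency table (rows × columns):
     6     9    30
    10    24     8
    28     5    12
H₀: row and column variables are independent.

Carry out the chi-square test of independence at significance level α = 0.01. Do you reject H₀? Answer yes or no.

Row totals [45, 42, 45], col totals [44, 38, 50], n=132
χ² = (6−15.00)²/15.00 + (9−12.95)²/12.95 + (30−17.05)²/17.05 + (10−14.00)²/14.00 + (24−12.09)²/12.09 + (8−15.91)²/15.91 + (28−15.00)²/15.00 + (5−12.95)²/12.95 + (12−17.05)²/17.05 = 50.9019
df = 4
p-value (upper-tail) = 0.00000
At α=0.01: p < α → reject H₀

reject H₀: yes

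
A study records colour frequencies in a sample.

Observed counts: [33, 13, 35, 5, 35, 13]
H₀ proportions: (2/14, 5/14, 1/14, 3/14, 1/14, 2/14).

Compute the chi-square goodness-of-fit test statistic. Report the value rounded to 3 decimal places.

n = 134; E_i = n·p_i = [19.14, 47.86, 9.57, 28.71, 9.57, 19.14]
χ² = (33−19.14)²/19.14 + (13−47.86)²/47.86 + (35−9.57)²/9.57 + (5−28.71)²/28.71 + (35−9.57)²/9.57 + (13−19.14)²/19.14 = 192.0886
df = 5

test statistic = 192.089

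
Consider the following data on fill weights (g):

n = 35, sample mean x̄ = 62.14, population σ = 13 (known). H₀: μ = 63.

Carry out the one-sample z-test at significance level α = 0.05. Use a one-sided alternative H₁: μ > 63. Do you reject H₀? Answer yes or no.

SE = σ/√n = 13/√35 = 2.1974
z = (x̄−μ₀)/SE = (62.14−63)/2.1974 = -0.3914
p-value (one-sided, H₁ greater) = 0.65224
At α=0.05: p ≥ α → fail to reject H₀

reject H₀: no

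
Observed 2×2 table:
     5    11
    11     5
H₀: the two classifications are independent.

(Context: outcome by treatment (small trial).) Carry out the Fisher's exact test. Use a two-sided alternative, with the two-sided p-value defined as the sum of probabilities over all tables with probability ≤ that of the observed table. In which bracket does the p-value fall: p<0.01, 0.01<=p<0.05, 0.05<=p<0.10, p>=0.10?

Margins: r₁=16, r₂=16, c₁=16, c₂=16, n=32
p_obs = C(16,5)·C(16,11)/C(32,16); sum pmf over tables with pmf ≤ p_obs
p-value (two-sided) = 0.07560
→ bracket: 0.05<=p<0.10

p-value bracket: 0.05<=p<0.10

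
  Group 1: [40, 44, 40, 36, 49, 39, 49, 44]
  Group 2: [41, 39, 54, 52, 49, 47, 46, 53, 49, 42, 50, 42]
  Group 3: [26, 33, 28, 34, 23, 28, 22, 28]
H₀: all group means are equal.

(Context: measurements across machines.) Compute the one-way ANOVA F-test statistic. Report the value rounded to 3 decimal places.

Group means [42.62, 47.00, 27.75], grand mean 40.250
SSB = Σnᵢ(x̄ᵢ−x̄)² = 1841.875; SSW = ΣΣ(x−x̄ᵢ)² = 559.375
MSB = 1841.875/2 = 920.9375; MSW = 559.375/25 = 22.3750
F = MSB/MSW = 41.1592
df = (2, 25)

test statistic = 41.159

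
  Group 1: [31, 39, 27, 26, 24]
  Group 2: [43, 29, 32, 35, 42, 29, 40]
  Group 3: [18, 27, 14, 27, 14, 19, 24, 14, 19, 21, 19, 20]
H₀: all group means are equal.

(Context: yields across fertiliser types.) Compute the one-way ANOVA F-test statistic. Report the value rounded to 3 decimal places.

test statistic = 21.462

Group means [29.40, 35.71, 19.67], grand mean 26.375
SSB = Σnᵢ(x̄ᵢ−x̄)² = 1196.330; SSW = ΣΣ(x−x̄ᵢ)² = 585.295
MSB = 1196.330/2 = 598.1649; MSW = 585.295/21 = 27.8712
F = MSB/MSW = 21.4618
df = (2, 21)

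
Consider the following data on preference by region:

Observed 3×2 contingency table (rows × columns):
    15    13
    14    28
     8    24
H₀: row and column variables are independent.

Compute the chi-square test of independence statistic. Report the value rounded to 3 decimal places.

test statistic = 5.541

Row totals [28, 42, 32], col totals [37, 65], n=102
χ² = (15−10.16)²/10.16 + (13−17.84)²/17.84 + (14−15.24)²/15.24 + (28−26.76)²/26.76 + (8−11.61)²/11.61 + (24−20.39)²/20.39 = 5.5408
df = 2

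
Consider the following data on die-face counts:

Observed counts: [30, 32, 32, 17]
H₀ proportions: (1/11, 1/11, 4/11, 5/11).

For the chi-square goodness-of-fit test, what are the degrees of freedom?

df = k − 1 = 4 − 1 = 3

degrees of freedom = 3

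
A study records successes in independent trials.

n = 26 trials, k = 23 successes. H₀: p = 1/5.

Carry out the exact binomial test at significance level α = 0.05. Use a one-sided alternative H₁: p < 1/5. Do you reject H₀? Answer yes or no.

Exact binomial: n=26, k=23, p₀=1/5=0.2000
P(X≤23) from Σ C(n,i)·p₀^i·(1−p₀)^(n−i)
p-value (one-sided, H₁ less) = 1.00000
At α=0.05: p ≥ α → fail to reject H₀

reject H₀: no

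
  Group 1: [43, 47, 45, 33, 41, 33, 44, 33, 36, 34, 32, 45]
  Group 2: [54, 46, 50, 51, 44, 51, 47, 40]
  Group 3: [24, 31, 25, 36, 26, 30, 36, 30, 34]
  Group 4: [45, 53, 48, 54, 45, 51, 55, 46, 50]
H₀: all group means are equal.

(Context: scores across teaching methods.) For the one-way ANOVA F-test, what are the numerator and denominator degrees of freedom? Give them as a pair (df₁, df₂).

degrees of freedom = [3, 34]

k = 4 groups, N = 38 total
df = (k−1, N−k) = (4−1, 38−4) = (3, 34)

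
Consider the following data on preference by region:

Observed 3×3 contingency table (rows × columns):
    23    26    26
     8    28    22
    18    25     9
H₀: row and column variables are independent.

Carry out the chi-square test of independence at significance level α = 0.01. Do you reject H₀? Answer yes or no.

Row totals [75, 58, 52], col totals [49, 79, 57], n=185
χ² = (23−19.86)²/19.86 + (26−32.03)²/32.03 + (26−23.11)²/23.11 + (8−15.36)²/15.36 + (28−24.77)²/24.77 + (22−17.87)²/17.87 + (18−13.77)²/13.77 + (25−22.21)²/22.21 + (9−16.02)²/16.02 = 11.6217
df = 4
p-value (upper-tail) = 0.02040
At α=0.01: p ≥ α → fail to reject H₀

reject H₀: no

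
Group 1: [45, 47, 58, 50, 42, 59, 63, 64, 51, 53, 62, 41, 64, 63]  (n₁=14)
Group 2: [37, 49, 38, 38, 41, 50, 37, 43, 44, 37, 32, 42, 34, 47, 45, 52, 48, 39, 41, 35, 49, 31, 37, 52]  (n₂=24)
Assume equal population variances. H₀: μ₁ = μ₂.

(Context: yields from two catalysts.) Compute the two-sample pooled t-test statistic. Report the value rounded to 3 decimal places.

test statistic = 5.338

x̄₁=54.429, s₁=8.474, n₁=14
x̄₂=41.583, s₂=6.290, n₂=24
s_p² = [13·8.474² + 23·6.290²]/36 = 51.2017
SE = √(s_p²·(1/14+1/24)) = 2.4064
t = (54.429−41.583)/2.4064 = 5.3380
df = 36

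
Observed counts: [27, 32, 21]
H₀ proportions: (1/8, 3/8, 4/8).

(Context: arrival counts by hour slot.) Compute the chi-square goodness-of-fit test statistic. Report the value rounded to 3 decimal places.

test statistic = 38.058

n = 80; E_i = n·p_i = [10.00, 30.00, 40.00]
χ² = (27−10.00)²/10.00 + (32−30.00)²/30.00 + (21−40.00)²/40.00 = 38.0583
df = 2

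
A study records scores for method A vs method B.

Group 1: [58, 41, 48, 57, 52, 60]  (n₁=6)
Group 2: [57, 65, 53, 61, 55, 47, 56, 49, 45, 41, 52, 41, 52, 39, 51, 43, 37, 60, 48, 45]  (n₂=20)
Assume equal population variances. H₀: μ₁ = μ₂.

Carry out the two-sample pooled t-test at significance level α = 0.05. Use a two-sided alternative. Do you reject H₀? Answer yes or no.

x̄₁=52.667, s₁=7.202, n₁=6
x̄₂=49.850, s₂=7.741, n₂=20
s_p² = [5·7.202² + 19·7.741²]/24 = 58.2451
SE = √(s_p²·(1/6+1/20)) = 3.5524
t = (52.667−49.850)/3.5524 = 0.7929
df = 24
p-value (two-sided) = 0.43561
At α=0.05: p ≥ α → fail to reject H₀

reject H₀: no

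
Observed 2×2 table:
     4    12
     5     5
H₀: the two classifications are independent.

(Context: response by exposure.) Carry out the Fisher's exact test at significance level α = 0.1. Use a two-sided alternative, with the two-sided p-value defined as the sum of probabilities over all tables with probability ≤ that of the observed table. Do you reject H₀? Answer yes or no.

Margins: r₁=16, r₂=10, c₁=9, c₂=17, n=26
p_obs = C(16,4)·C(10,5)/C(26,9); sum pmf over tables with pmf ≤ p_obs
p-value (two-sided) = 0.23412
At α=0.1: p ≥ α → fail to reject H₀

reject H₀: no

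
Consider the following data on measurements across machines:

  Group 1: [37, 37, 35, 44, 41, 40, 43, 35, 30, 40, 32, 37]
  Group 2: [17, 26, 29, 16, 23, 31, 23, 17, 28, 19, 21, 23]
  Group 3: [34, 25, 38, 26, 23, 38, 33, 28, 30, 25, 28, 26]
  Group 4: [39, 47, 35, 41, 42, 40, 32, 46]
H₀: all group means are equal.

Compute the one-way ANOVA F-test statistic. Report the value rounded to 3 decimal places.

test statistic = 28.647

Group means [37.58, 22.75, 29.50, 40.25], grand mean 31.818
SSB = Σnᵢ(x̄ᵢ−x̄)² = 2018.879; SSW = ΣΣ(x−x̄ᵢ)² = 939.667
MSB = 2018.879/3 = 672.9596; MSW = 939.667/40 = 23.4917
F = MSB/MSW = 28.6467
df = (3, 40)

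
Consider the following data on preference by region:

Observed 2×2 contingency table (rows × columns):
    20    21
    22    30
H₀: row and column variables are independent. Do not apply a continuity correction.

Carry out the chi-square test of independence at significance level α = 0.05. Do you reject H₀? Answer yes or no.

Row totals [41, 52], col totals [42, 51], n=93
χ² = (20−18.52)²/18.52 + (21−22.48)²/22.48 + (22−23.48)²/23.48 + (30−28.52)²/28.52 = 0.3878
df = 1
p-value (upper-tail) = 0.53345
At α=0.05: p ≥ α → fail to reject H₀

reject H₀: no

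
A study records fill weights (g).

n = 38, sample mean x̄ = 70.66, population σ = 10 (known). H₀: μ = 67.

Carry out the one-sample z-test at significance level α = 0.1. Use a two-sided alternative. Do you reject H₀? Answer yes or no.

reject H₀: yes

SE = σ/√n = 10/√38 = 1.6222
z = (x̄−μ₀)/SE = (70.66−67)/1.6222 = 2.2562
p-value (two-sided) = 0.02406
At α=0.1: p < α → reject H₀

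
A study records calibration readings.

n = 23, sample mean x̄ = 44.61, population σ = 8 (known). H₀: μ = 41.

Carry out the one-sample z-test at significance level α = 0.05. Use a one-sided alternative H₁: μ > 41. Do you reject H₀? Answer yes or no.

reject H₀: yes

SE = σ/√n = 8/√23 = 1.6681
z = (x̄−μ₀)/SE = (44.61−41)/1.6681 = 2.1641
p-value (one-sided, H₁ greater) = 0.01523
At α=0.05: p < α → reject H₀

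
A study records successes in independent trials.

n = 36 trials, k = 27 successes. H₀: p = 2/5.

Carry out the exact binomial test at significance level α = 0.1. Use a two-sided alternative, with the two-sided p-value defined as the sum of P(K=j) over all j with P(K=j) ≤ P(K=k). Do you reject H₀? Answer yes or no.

Exact binomial: n=36, k=27, p₀=2/5=0.4000
P(X=j) = C(n,j)·p₀^j·(1−p₀)^(n−j); p = Σ P(X=j) over j with P(X=j) ≤ P(X=27)
p-value (two-sided) = 0.00002
At α=0.1: p < α → reject H₀

reject H₀: yes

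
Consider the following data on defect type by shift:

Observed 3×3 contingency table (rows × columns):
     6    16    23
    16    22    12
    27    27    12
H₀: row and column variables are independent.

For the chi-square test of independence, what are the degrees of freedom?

degrees of freedom = 4

df = (r−1)(c−1) = (3−1)·(3−1) = 4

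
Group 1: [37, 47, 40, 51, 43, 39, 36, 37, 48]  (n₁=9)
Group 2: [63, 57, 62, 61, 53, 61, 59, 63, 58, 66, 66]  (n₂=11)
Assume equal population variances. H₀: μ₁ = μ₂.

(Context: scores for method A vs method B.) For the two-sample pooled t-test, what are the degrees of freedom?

df = n₁ + n₂ − 2 = 9 + 11 − 2 = 18

degrees of freedom = 18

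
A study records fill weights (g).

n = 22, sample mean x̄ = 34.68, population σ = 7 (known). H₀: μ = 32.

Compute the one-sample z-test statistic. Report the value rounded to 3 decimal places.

test statistic = 1.796

SE = σ/√n = 7/√22 = 1.4924
z = (x̄−μ₀)/SE = (34.68−32)/1.4924 = 1.7958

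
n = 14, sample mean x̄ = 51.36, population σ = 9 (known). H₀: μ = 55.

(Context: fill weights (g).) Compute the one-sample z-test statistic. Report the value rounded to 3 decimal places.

SE = σ/√n = 9/√14 = 2.4054
z = (x̄−μ₀)/SE = (51.36−55)/2.4054 = -1.5133

test statistic = -1.513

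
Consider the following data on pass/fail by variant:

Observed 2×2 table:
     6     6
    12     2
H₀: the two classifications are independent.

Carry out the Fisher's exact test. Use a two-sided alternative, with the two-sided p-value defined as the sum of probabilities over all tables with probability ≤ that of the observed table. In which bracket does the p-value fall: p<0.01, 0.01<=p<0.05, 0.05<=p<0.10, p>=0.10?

Margins: r₁=12, r₂=14, c₁=18, c₂=8, n=26
p_obs = C(12,6)·C(14,12)/C(26,18); sum pmf over tables with pmf ≤ p_obs
p-value (two-sided) = 0.08952
→ bracket: 0.05<=p<0.10

p-value bracket: 0.05<=p<0.10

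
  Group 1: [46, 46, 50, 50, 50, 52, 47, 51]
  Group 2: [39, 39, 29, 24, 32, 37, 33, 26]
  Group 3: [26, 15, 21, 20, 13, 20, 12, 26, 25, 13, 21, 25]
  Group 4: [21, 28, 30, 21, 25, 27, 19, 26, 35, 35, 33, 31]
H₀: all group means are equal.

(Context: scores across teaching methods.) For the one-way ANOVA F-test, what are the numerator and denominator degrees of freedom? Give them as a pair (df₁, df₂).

k = 4 groups, N = 40 total
df = (k−1, N−k) = (4−1, 40−4) = (3, 36)

degrees of freedom = [3, 36]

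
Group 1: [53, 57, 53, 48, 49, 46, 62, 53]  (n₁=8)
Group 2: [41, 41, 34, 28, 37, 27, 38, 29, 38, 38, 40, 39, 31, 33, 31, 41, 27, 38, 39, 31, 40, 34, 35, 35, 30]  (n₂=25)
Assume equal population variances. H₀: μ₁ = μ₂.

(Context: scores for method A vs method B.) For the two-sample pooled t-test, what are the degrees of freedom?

df = n₁ + n₂ − 2 = 8 + 25 − 2 = 31

degrees of freedom = 31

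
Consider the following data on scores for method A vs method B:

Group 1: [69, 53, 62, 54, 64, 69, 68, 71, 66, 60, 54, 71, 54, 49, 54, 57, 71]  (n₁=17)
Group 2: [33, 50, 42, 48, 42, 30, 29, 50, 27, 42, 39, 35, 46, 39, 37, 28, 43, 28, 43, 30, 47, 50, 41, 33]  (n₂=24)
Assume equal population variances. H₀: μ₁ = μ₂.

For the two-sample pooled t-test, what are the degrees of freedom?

degrees of freedom = 39

df = n₁ + n₂ − 2 = 17 + 24 − 2 = 39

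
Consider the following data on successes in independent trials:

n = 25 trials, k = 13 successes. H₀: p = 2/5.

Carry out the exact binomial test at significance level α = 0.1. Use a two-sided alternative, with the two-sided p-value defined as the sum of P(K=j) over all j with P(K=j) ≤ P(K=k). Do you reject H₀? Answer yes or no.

reject H₀: no

Exact binomial: n=25, k=13, p₀=2/5=0.4000
P(X=j) = C(n,j)·p₀^j·(1−p₀)^(n−j); p = Σ P(X=j) over j with P(X=j) ≤ P(X=13)
p-value (two-sided) = 0.22733
At α=0.1: p ≥ α → fail to reject H₀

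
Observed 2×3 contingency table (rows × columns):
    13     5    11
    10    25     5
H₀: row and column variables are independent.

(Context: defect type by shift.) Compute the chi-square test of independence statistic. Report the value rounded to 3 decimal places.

test statistic = 14.592

Row totals [29, 40], col totals [23, 30, 16], n=69
χ² = (13−9.67)²/9.67 + (5−12.61)²/12.61 + (11−6.72)²/6.72 + (10−13.33)²/13.33 + (25−17.39)²/17.39 + (5−9.28)²/9.28 = 14.5919
df = 2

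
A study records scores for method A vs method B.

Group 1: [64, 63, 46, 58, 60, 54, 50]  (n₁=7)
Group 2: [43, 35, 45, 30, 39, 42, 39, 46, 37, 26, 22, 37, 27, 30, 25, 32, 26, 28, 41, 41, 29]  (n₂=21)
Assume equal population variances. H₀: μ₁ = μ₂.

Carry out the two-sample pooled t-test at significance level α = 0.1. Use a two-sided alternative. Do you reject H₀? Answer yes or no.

reject H₀: yes

x̄₁=56.429, s₁=6.729, n₁=7
x̄₂=34.286, s₂=7.329, n₂=21
s_p² = [6·6.729² + 20·7.329²]/26 = 51.7692
SE = √(s_p²·(1/7+1/21)) = 3.1402
t = (56.429−34.286)/3.1402 = 7.0514
df = 26
p-value (two-sided) = 0.00000
At α=0.1: p < α → reject H₀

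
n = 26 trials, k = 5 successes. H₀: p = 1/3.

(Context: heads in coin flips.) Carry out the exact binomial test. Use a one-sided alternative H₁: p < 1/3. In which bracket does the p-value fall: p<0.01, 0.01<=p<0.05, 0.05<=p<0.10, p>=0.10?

p-value bracket: 0.05<=p<0.10

Exact binomial: n=26, k=5, p₀=1/3=0.3333
P(X≤5) from Σ C(n,i)·p₀^i·(1−p₀)^(n−i)
p-value (one-sided, H₁ less) = 0.09004
→ bracket: 0.05<=p<0.10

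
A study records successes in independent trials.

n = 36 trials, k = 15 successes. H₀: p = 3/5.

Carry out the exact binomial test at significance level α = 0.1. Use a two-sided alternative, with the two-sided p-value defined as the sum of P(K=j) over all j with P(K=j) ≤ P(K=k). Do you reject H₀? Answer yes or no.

reject H₀: yes

Exact binomial: n=36, k=15, p₀=3/5=0.6000
P(X=j) = C(n,j)·p₀^j·(1−p₀)^(n−j); p = Σ P(X=j) over j with P(X=j) ≤ P(X=15)
p-value (two-sided) = 0.02743
At α=0.1: p < α → reject H₀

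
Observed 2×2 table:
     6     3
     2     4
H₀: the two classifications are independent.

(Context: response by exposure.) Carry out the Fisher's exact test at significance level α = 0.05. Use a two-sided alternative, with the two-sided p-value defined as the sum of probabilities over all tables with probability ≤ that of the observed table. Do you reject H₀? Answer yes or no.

Margins: r₁=9, r₂=6, c₁=8, c₂=7, n=15
p_obs = C(9,6)·C(6,2)/C(15,8); sum pmf over tables with pmf ≤ p_obs
p-value (two-sided) = 0.31469
At α=0.05: p ≥ α → fail to reject H₀

reject H₀: no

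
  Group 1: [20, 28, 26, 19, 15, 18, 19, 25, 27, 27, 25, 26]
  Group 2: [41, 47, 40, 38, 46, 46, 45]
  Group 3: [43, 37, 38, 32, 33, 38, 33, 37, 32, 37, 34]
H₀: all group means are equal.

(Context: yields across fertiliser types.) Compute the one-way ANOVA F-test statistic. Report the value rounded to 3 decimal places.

test statistic = 68.417

Group means [22.92, 43.29, 35.82], grand mean 32.400
SSB = Σnᵢ(x̄ᵢ−x̄)² = 2037.218; SSW = ΣΣ(x−x̄ᵢ)² = 401.982
MSB = 2037.218/2 = 1018.6092; MSW = 401.982/27 = 14.8882
F = MSB/MSW = 68.4172
df = (2, 27)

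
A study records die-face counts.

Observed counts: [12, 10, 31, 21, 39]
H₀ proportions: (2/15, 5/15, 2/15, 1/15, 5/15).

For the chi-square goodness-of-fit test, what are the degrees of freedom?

df = k − 1 = 5 − 1 = 4

degrees of freedom = 4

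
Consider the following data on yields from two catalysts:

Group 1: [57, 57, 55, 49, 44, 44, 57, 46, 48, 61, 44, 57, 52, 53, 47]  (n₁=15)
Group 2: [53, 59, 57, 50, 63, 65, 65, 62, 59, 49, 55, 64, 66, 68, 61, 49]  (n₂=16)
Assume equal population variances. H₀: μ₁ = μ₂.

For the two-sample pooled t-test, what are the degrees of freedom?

degrees of freedom = 29

df = n₁ + n₂ − 2 = 15 + 16 − 2 = 29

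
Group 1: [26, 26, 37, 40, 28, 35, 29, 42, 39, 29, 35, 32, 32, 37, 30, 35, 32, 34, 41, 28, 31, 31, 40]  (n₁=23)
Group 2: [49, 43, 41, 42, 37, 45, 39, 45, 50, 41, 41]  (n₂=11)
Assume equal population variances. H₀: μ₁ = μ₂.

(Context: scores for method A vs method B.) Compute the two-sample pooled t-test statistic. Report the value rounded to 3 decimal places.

x̄₁=33.435, s₁=4.860, n₁=23
x̄₂=43.000, s₂=3.975, n₂=11
s_p² = [22·4.860² + 10·3.975²]/32 = 21.1766
SE = √(s_p²·(1/23+1/11)) = 1.6870
t = (33.435−43.000)/1.6870 = -5.6701
df = 32

test statistic = -5.670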